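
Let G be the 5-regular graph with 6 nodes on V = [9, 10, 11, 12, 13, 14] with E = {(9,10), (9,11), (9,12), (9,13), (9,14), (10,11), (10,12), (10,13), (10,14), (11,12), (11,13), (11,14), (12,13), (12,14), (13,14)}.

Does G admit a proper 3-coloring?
The clique on vertices [9, 10, 11, 12, 13, 14] has size 6 > 3, so it alone needs 6 colors.

No, G is not 3-colorable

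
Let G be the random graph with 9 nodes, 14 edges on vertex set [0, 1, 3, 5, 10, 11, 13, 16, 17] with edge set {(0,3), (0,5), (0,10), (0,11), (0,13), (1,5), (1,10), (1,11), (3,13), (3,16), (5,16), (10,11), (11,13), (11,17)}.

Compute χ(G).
Clique number ω(G) = 3 (lower bound: χ ≥ ω).
The clique on [0, 10, 11] has size 3, forcing χ ≥ 3, and the coloring below uses 3 colors, so χ(G) = 3.
A valid 3-coloring: color 1: [3, 5, 11]; color 2: [0, 1, 16, 17]; color 3: [10, 13].

χ(G) = 3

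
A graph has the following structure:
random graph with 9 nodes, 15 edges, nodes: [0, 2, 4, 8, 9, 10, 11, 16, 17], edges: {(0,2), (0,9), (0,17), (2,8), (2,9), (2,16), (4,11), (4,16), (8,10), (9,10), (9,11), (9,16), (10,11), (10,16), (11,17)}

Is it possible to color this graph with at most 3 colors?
Yes, G is 3-colorable

A valid 3-coloring: color 1: [4, 8, 9, 17]; color 2: [2, 10]; color 3: [0, 11, 16].
(χ(G) = 3 ≤ 3.)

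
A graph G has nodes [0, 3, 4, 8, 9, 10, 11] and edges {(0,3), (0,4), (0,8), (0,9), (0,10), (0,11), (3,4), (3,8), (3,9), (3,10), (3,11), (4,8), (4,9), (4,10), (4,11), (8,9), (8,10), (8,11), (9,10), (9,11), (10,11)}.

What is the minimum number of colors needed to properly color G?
Clique number ω(G) = 7 (lower bound: χ ≥ ω).
The clique on [0, 3, 4, 8, 9, 10, 11] has size 7, forcing χ ≥ 7, and the coloring below uses 7 colors, so χ(G) = 7.
A valid 7-coloring: color 1: [0]; color 2: [9]; color 3: [11]; color 4: [10]; color 5: [4]; color 6: [8]; color 7: [3].

χ(G) = 7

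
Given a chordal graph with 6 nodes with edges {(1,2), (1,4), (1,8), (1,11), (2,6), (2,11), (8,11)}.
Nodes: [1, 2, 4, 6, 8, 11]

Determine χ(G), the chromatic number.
χ(G) = 3

Clique number ω(G) = 3 (lower bound: χ ≥ ω).
The clique on [1, 8, 11] has size 3, forcing χ ≥ 3, and the coloring below uses 3 colors, so χ(G) = 3.
A valid 3-coloring: color 1: [1, 6]; color 2: [4, 11]; color 3: [2, 8].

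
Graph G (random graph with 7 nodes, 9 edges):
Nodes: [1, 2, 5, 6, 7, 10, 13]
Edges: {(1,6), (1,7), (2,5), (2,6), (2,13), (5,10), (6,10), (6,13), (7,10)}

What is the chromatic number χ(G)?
Clique number ω(G) = 3 (lower bound: χ ≥ ω).
The clique on [2, 6, 13] has size 3, forcing χ ≥ 3, and the coloring below uses 3 colors, so χ(G) = 3.
A valid 3-coloring: color 1: [5, 6, 7]; color 2: [1, 2, 10]; color 3: [13].

χ(G) = 3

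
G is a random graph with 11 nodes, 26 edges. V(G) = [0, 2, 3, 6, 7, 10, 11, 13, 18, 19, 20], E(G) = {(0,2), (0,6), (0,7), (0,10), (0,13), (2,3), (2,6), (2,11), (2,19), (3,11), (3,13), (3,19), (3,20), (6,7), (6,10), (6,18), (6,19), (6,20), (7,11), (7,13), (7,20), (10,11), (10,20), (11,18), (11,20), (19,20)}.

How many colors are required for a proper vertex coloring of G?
χ(G) = 4

Clique number ω(G) = 3 (lower bound: χ ≥ ω).
Odd cycle [2, 19, 20, 7, 0] needs 3 colors (χ ≥ 3).
Vertex 6 is adjacent to every vertex of [0, 2, 7, 19, 20], which already need 3 colors among themselves, so 6 needs a new color (χ ≥ 4).
The coloring below uses 4 colors, so χ(G) = 4.
A valid 4-coloring: color 1: [6, 11, 13]; color 2: [2, 18, 20]; color 3: [3, 7, 10]; color 4: [0, 19].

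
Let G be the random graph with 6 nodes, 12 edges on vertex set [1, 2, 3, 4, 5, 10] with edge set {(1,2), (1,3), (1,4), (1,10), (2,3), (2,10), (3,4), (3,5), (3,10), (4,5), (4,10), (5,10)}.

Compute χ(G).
Clique number ω(G) = 4 (lower bound: χ ≥ ω).
The clique on [1, 2, 3, 10] has size 4, forcing χ ≥ 4, and the coloring below uses 4 colors, so χ(G) = 4.
A valid 4-coloring: color 1: [10]; color 2: [3]; color 3: [2, 4]; color 4: [1, 5].

χ(G) = 4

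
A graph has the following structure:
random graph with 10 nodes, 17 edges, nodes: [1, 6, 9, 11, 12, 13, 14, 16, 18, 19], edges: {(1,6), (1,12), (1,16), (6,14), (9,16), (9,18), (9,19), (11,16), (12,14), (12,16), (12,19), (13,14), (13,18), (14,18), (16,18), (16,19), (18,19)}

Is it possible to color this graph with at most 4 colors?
Yes, G is 4-colorable

A valid 4-coloring: color 1: [14, 16]; color 2: [6, 11, 12, 18]; color 3: [1, 13, 19]; color 4: [9].
(χ(G) = 4 ≤ 4.)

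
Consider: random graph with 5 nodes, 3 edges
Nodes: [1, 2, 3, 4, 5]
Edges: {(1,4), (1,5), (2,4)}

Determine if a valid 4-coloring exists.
A valid 4-coloring: color 1: [3, 4, 5]; color 2: [1, 2].
(χ(G) = 2 ≤ 4.)

Yes, G is 4-colorable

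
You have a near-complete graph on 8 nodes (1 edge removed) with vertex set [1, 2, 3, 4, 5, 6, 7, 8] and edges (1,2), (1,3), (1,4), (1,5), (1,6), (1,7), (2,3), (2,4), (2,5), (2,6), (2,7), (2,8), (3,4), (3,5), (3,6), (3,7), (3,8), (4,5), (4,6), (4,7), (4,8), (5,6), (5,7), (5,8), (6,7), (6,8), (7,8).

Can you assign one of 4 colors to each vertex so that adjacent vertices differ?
No, G is not 4-colorable

The clique on vertices [2, 3, 4, 5, 6, 7, 8] has size 7 > 4, so it alone needs 7 colors.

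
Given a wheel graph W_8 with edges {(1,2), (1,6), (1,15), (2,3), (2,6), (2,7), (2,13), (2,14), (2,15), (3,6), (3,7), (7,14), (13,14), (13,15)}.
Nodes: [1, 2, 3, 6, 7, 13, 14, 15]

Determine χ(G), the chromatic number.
χ(G) = 4

Clique number ω(G) = 3 (lower bound: χ ≥ ω).
Odd cycle [13, 14, 7, 3, 6, 1, 15] needs 3 colors (χ ≥ 3).
Vertex 2 is adjacent to every vertex of [1, 3, 6, 7, 13, 14, 15], which already need 3 colors among themselves, so 2 needs a new color (χ ≥ 4).
The coloring below uses 4 colors, so χ(G) = 4.
A valid 4-coloring: color 1: [2]; color 2: [1, 7, 13]; color 3: [3, 14, 15]; color 4: [6].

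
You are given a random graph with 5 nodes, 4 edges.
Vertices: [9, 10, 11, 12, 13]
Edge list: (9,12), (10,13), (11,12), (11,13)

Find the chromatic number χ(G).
Clique number ω(G) = 2 (lower bound: χ ≥ ω).
The graph is bipartite (no odd cycle), so 2 colors suffice: χ(G) = 2.
A valid 2-coloring: color 1: [12, 13]; color 2: [9, 10, 11].

χ(G) = 2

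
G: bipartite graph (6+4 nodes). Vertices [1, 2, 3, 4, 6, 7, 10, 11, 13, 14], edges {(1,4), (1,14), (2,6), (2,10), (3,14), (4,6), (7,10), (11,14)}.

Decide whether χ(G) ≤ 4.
Yes, G is 4-colorable

A valid 4-coloring: color 1: [2, 4, 7, 13, 14]; color 2: [1, 3, 6, 10, 11].
(χ(G) = 2 ≤ 4.)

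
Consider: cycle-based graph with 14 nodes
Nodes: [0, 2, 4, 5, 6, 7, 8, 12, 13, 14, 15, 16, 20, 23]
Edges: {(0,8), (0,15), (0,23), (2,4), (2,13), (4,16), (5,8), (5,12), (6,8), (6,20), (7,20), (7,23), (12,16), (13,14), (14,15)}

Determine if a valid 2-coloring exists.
Yes, G is 2-colorable

A valid 2-coloring: color 1: [4, 8, 12, 13, 15, 20, 23]; color 2: [0, 2, 5, 6, 7, 14, 16].
(χ(G) = 2 ≤ 2.)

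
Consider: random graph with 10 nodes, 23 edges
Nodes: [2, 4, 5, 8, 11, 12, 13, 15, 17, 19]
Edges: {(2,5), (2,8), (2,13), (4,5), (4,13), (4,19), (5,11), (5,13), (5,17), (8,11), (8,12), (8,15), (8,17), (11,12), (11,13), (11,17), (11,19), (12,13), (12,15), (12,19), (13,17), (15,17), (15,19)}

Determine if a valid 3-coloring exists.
The clique on vertices [5, 11, 13, 17] has size 4 > 3, so it alone needs 4 colors.

No, G is not 3-colorable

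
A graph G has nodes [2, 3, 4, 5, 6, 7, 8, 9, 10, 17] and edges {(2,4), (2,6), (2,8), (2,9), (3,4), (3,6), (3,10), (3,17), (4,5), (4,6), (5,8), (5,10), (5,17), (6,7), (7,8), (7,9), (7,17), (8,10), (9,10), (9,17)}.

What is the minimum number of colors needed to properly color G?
Clique number ω(G) = 3 (lower bound: χ ≥ ω).
The clique on [2, 4, 6] has size 3, forcing χ ≥ 3, and the coloring below uses 3 colors, so χ(G) = 3.
A valid 3-coloring: color 1: [4, 10, 17]; color 2: [6, 8, 9]; color 3: [2, 3, 5, 7].

χ(G) = 3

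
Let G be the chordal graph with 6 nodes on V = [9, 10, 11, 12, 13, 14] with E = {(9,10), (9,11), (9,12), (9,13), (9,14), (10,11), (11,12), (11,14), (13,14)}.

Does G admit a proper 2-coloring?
The clique on vertices [9, 10, 11] has size 3 > 2, so it alone needs 3 colors.

No, G is not 2-colorable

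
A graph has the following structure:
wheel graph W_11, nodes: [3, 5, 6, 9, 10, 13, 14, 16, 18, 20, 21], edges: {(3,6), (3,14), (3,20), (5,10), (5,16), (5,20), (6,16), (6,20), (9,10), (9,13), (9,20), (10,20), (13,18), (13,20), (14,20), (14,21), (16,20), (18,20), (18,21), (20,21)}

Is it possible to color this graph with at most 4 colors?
Yes, G is 4-colorable

A valid 4-coloring: color 1: [20]; color 2: [3, 10, 13, 16, 21]; color 3: [5, 6, 9, 14, 18].
(χ(G) = 3 ≤ 4.)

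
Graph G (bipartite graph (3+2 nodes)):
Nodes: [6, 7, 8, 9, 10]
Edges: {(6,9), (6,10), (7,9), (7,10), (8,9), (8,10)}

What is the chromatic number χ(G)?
χ(G) = 2

Clique number ω(G) = 2 (lower bound: χ ≥ ω).
The graph is bipartite (no odd cycle), so 2 colors suffice: χ(G) = 2.
A valid 2-coloring: color 1: [9, 10]; color 2: [6, 7, 8].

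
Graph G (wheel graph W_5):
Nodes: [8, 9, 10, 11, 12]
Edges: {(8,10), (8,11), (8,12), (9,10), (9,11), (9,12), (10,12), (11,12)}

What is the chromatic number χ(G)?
χ(G) = 3

Clique number ω(G) = 3 (lower bound: χ ≥ ω).
The clique on [8, 10, 12] has size 3, forcing χ ≥ 3, and the coloring below uses 3 colors, so χ(G) = 3.
A valid 3-coloring: color 1: [12]; color 2: [10, 11]; color 3: [8, 9].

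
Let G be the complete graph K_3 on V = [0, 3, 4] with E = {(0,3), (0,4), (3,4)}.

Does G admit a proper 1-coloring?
The clique on vertices [0, 3, 4] has size 3 > 1, so it alone needs 3 colors.

No, G is not 1-colorable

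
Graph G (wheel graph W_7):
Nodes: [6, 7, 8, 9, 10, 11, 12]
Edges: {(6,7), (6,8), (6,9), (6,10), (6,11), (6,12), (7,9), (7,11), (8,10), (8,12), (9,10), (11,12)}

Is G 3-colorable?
A valid 3-coloring: color 1: [6]; color 2: [8, 9, 11]; color 3: [7, 10, 12].
(χ(G) = 3 ≤ 3.)

Yes, G is 3-colorable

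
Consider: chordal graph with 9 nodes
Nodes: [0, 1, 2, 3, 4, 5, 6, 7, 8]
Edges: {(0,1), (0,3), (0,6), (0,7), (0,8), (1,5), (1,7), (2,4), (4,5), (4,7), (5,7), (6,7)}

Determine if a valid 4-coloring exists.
Yes, G is 4-colorable

A valid 4-coloring: color 1: [2, 3, 7, 8]; color 2: [0, 5]; color 3: [1, 4, 6].
(χ(G) = 3 ≤ 4.)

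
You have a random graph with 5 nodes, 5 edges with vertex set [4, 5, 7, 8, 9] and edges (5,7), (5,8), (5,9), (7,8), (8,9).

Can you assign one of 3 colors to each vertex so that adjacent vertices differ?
A valid 3-coloring: color 1: [4, 5]; color 2: [8]; color 3: [7, 9].
(χ(G) = 3 ≤ 3.)

Yes, G is 3-colorable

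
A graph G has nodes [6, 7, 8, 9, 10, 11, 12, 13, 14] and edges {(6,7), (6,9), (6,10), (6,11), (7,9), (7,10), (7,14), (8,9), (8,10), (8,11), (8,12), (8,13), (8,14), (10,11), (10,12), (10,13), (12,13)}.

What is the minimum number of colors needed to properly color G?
χ(G) = 4

Clique number ω(G) = 4 (lower bound: χ ≥ ω).
The clique on [8, 10, 12, 13] has size 4, forcing χ ≥ 4, and the coloring below uses 4 colors, so χ(G) = 4.
A valid 4-coloring: color 1: [6, 8]; color 2: [9, 10, 14]; color 3: [7, 11, 13]; color 4: [12].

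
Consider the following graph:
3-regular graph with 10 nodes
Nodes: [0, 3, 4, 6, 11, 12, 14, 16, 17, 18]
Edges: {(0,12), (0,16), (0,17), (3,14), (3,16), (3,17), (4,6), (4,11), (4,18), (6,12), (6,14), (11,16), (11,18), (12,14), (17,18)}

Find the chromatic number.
Clique number ω(G) = 3 (lower bound: χ ≥ ω).
The clique on [4, 11, 18] has size 3, forcing χ ≥ 3, and the coloring below uses 3 colors, so χ(G) = 3.
A valid 3-coloring: color 1: [0, 3, 6, 18]; color 2: [4, 14, 16, 17]; color 3: [11, 12].

χ(G) = 3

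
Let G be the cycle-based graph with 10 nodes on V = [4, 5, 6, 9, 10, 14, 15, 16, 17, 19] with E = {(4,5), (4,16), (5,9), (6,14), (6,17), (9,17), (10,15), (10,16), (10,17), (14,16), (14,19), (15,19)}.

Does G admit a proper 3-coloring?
A valid 3-coloring: color 1: [5, 16, 17, 19]; color 2: [4, 9, 10, 14]; color 3: [6, 15].
(χ(G) = 3 ≤ 3.)

Yes, G is 3-colorable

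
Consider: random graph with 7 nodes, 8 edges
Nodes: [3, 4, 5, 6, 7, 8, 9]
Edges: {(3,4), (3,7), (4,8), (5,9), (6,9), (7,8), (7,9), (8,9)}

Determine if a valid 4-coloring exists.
A valid 4-coloring: color 1: [3, 9]; color 2: [5, 6, 8]; color 3: [4, 7].
(χ(G) = 3 ≤ 4.)

Yes, G is 4-colorable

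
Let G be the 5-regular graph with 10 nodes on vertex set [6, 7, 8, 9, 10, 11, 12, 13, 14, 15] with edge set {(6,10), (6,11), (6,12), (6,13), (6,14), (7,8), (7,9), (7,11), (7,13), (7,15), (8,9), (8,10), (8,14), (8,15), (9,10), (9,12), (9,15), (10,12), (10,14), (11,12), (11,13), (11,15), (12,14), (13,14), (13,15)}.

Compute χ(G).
Clique number ω(G) = 4 (lower bound: χ ≥ ω).
The clique on [6, 10, 12, 14] has size 4, forcing χ ≥ 4, and the coloring below uses 4 colors, so χ(G) = 4.
A valid 4-coloring: color 1: [8, 12, 13]; color 2: [9, 11, 14]; color 3: [6, 7]; color 4: [10, 15].

χ(G) = 4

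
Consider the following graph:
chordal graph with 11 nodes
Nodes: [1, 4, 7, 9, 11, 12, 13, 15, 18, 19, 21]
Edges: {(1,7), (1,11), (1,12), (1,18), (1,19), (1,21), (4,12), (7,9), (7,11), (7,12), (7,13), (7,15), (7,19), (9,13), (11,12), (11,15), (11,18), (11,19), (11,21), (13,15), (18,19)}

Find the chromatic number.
χ(G) = 4

Clique number ω(G) = 4 (lower bound: χ ≥ ω).
The clique on [1, 11, 18, 19] has size 4, forcing χ ≥ 4, and the coloring below uses 4 colors, so χ(G) = 4.
A valid 4-coloring: color 1: [4, 7, 18, 21]; color 2: [11, 13]; color 3: [1, 9, 15]; color 4: [12, 19].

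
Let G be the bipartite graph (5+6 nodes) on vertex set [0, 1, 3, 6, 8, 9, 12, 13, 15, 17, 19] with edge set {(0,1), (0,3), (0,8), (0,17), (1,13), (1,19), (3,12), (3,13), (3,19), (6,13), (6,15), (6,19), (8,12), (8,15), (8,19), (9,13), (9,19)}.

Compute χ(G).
χ(G) = 2

Clique number ω(G) = 2 (lower bound: χ ≥ ω).
The graph is bipartite (no odd cycle), so 2 colors suffice: χ(G) = 2.
A valid 2-coloring: color 1: [0, 12, 13, 15, 19]; color 2: [1, 3, 6, 8, 9, 17].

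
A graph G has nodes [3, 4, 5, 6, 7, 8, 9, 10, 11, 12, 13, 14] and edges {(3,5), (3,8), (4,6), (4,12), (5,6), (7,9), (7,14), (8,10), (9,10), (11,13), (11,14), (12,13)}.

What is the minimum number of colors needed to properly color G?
χ(G) = 2

Clique number ω(G) = 2 (lower bound: χ ≥ ω).
The graph is bipartite (no odd cycle), so 2 colors suffice: χ(G) = 2.
A valid 2-coloring: color 1: [4, 5, 8, 9, 13, 14]; color 2: [3, 6, 7, 10, 11, 12].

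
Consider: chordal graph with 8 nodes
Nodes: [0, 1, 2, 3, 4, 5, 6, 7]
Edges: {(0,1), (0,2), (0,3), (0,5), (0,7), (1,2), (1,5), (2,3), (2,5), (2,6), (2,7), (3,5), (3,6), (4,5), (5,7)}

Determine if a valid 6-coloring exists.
Yes, G is 6-colorable

A valid 6-coloring: color 1: [5, 6]; color 2: [2, 4]; color 3: [0]; color 4: [1, 3, 7].
(χ(G) = 4 ≤ 6.)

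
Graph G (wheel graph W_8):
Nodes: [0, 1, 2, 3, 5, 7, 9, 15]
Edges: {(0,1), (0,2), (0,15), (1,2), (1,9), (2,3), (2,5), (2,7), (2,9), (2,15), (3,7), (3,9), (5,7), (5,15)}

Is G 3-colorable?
Odd cycle [7, 3, 9, 1, 0, 15, 5] needs 3 colors (χ ≥ 3).
Vertex 2 is adjacent to every vertex of [0, 1, 3, 5, 7, 9, 15], which already need 3 colors among themselves, so 2 needs a new color (χ ≥ 4).
Hence χ(G) ≥ 4 > 3, so no proper 3-coloring exists.

No, G is not 3-colorable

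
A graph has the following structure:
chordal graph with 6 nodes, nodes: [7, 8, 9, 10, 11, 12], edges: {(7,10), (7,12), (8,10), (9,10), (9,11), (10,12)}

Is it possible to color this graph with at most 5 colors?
A valid 5-coloring: color 1: [10, 11]; color 2: [8, 9, 12]; color 3: [7].
(χ(G) = 3 ≤ 5.)

Yes, G is 5-colorable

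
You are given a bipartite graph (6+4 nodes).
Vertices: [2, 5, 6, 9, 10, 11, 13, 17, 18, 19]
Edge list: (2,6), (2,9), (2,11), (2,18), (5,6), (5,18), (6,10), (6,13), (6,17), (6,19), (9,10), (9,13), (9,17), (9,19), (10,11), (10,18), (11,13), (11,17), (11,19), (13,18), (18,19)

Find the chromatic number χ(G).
Clique number ω(G) = 2 (lower bound: χ ≥ ω).
The graph is bipartite (no odd cycle), so 2 colors suffice: χ(G) = 2.
A valid 2-coloring: color 1: [6, 9, 11, 18]; color 2: [2, 5, 10, 13, 17, 19].

χ(G) = 2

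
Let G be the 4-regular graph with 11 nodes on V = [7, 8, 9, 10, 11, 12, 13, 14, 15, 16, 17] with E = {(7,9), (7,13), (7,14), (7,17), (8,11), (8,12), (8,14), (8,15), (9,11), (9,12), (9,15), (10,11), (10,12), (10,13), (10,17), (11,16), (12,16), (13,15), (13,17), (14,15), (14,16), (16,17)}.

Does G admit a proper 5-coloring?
Yes, G is 5-colorable

A valid 5-coloring: color 1: [8, 9, 13, 16]; color 2: [11, 12, 14, 17]; color 3: [7, 10, 15].
(χ(G) = 3 ≤ 5.)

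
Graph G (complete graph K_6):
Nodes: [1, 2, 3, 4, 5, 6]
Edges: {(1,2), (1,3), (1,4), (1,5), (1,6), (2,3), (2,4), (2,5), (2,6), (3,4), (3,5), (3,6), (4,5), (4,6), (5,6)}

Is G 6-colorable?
Yes, G is 6-colorable

A valid 6-coloring: color 1: [3]; color 2: [4]; color 3: [1]; color 4: [5]; color 5: [6]; color 6: [2].
(χ(G) = 6 ≤ 6.)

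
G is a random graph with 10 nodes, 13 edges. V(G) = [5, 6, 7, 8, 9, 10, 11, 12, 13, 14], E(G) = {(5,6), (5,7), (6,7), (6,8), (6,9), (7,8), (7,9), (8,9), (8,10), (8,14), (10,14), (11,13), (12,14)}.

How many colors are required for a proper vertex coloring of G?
Clique number ω(G) = 4 (lower bound: χ ≥ ω).
The clique on [6, 7, 8, 9] has size 4, forcing χ ≥ 4, and the coloring below uses 4 colors, so χ(G) = 4.
A valid 4-coloring: color 1: [5, 8, 11, 12]; color 2: [6, 13, 14]; color 3: [7, 10]; color 4: [9].

χ(G) = 4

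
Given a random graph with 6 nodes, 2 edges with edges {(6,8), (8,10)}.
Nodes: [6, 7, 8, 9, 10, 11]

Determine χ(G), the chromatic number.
Clique number ω(G) = 2 (lower bound: χ ≥ ω).
The graph is bipartite (no odd cycle), so 2 colors suffice: χ(G) = 2.
A valid 2-coloring: color 1: [7, 8, 9, 11]; color 2: [6, 10].

χ(G) = 2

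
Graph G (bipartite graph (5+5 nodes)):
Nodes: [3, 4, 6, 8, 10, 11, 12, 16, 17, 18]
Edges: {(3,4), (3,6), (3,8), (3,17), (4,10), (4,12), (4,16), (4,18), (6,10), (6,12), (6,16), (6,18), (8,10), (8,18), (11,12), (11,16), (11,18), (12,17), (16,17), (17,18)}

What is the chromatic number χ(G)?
χ(G) = 2

Clique number ω(G) = 2 (lower bound: χ ≥ ω).
The graph is bipartite (no odd cycle), so 2 colors suffice: χ(G) = 2.
A valid 2-coloring: color 1: [3, 10, 12, 16, 18]; color 2: [4, 6, 8, 11, 17].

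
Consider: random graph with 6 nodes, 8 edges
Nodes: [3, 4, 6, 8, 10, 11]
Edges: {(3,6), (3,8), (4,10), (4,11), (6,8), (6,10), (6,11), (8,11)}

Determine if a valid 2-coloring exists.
The clique on vertices [6, 8, 11] has size 3 > 2, so it alone needs 3 colors.

No, G is not 2-colorable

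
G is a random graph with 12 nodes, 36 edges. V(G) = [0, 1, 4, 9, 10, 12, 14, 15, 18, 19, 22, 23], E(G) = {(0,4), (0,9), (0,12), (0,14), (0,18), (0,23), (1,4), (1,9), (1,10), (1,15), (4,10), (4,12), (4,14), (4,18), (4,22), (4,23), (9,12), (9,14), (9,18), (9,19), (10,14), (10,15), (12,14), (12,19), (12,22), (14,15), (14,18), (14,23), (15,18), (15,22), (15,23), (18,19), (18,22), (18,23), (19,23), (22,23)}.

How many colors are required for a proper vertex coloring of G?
χ(G) = 5

Clique number ω(G) = 5 (lower bound: χ ≥ ω).
The clique on [0, 4, 14, 18, 23] has size 5, forcing χ ≥ 5, and the coloring below uses 5 colors, so χ(G) = 5.
A valid 5-coloring: color 1: [10, 12, 18]; color 2: [1, 14, 19, 22]; color 3: [4, 9, 15]; color 4: [23]; color 5: [0].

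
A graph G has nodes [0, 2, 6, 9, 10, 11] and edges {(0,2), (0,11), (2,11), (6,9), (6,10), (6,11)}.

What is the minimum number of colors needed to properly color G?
χ(G) = 3

Clique number ω(G) = 3 (lower bound: χ ≥ ω).
The clique on [0, 2, 11] has size 3, forcing χ ≥ 3, and the coloring below uses 3 colors, so χ(G) = 3.
A valid 3-coloring: color 1: [0, 6]; color 2: [9, 10, 11]; color 3: [2].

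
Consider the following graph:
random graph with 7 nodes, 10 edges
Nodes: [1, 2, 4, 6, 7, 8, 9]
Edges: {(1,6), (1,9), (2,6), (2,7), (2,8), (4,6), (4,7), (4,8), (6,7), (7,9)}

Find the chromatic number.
χ(G) = 3

Clique number ω(G) = 3 (lower bound: χ ≥ ω).
The clique on [2, 6, 7] has size 3, forcing χ ≥ 3, and the coloring below uses 3 colors, so χ(G) = 3.
A valid 3-coloring: color 1: [6, 8, 9]; color 2: [1, 7]; color 3: [2, 4].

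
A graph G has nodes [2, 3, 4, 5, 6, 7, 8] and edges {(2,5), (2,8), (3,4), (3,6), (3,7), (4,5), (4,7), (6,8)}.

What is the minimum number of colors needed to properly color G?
χ(G) = 3

Clique number ω(G) = 3 (lower bound: χ ≥ ω).
The clique on [3, 4, 7] has size 3, forcing χ ≥ 3, and the coloring below uses 3 colors, so χ(G) = 3.
A valid 3-coloring: color 1: [2, 4, 6]; color 2: [3, 5, 8]; color 3: [7].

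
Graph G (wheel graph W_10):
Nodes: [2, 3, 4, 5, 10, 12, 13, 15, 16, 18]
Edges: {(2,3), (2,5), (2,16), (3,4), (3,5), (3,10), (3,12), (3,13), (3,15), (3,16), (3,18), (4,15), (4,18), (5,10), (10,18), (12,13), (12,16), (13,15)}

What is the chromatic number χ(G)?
χ(G) = 4

Clique number ω(G) = 3 (lower bound: χ ≥ ω).
Odd cycle [16, 12, 13, 15, 4, 18, 10, 5, 2] needs 3 colors (χ ≥ 3).
Vertex 3 is adjacent to every vertex of [2, 4, 5, 10, 12, 13, 15, 16, 18], which already need 3 colors among themselves, so 3 needs a new color (χ ≥ 4).
The coloring below uses 4 colors, so χ(G) = 4.
A valid 4-coloring: color 1: [3]; color 2: [4, 5, 13, 16]; color 3: [2, 12, 15, 18]; color 4: [10].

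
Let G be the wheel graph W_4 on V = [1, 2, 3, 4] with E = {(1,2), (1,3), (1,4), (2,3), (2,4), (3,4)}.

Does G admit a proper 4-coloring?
Yes, G is 4-colorable

A valid 4-coloring: color 1: [4]; color 2: [2]; color 3: [3]; color 4: [1].
(χ(G) = 4 ≤ 4.)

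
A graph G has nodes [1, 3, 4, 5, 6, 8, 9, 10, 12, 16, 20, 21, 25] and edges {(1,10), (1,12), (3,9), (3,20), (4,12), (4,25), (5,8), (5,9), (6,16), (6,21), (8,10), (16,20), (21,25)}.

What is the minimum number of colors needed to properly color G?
χ(G) = 3

Clique number ω(G) = 2 (lower bound: χ ≥ ω).
Odd cycle [1, 10, 8, 5, 9, 3, 20, 16, 6, 21, 25, 4, 12] needs 3 colors (χ ≥ 3).
The coloring below uses 3 colors, so χ(G) = 3.
A valid 3-coloring: color 1: [1, 4, 6, 8, 9, 20]; color 2: [3, 5, 10, 12, 16, 21]; color 3: [25].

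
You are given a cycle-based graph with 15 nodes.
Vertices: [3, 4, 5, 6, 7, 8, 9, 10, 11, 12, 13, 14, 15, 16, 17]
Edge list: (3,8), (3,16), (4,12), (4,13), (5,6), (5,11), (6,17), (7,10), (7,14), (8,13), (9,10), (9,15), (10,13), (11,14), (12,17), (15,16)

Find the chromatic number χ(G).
χ(G) = 3

Clique number ω(G) = 2 (lower bound: χ ≥ ω).
Odd cycle [8, 3, 16, 15, 9, 10, 13] needs 3 colors (χ ≥ 3).
The coloring below uses 3 colors, so χ(G) = 3.
A valid 3-coloring: color 1: [3, 6, 7, 11, 12, 13, 15]; color 2: [4, 5, 8, 10, 14, 16, 17]; color 3: [9].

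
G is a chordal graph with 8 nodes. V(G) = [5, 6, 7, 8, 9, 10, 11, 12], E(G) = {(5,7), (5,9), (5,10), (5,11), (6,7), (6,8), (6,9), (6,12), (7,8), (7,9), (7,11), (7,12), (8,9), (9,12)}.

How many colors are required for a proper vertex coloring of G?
Clique number ω(G) = 4 (lower bound: χ ≥ ω).
The clique on [6, 7, 8, 9] has size 4, forcing χ ≥ 4, and the coloring below uses 4 colors, so χ(G) = 4.
A valid 4-coloring: color 1: [7, 10]; color 2: [9, 11]; color 3: [5, 6]; color 4: [8, 12].

χ(G) = 4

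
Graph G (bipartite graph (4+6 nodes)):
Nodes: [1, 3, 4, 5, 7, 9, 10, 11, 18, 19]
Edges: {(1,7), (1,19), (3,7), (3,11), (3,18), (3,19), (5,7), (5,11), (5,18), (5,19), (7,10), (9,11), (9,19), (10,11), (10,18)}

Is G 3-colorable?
A valid 3-coloring: color 1: [4, 7, 11, 18, 19]; color 2: [1, 3, 5, 9, 10].
(χ(G) = 2 ≤ 3.)

Yes, G is 3-colorable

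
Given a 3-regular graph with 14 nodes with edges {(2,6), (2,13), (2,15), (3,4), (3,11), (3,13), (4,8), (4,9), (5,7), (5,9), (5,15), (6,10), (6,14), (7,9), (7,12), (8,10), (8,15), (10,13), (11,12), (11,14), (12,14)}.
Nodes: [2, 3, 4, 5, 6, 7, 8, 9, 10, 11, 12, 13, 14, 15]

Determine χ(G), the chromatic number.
χ(G) = 3

Clique number ω(G) = 3 (lower bound: χ ≥ ω).
The clique on [5, 7, 9] has size 3, forcing χ ≥ 3, and the coloring below uses 3 colors, so χ(G) = 3.
A valid 3-coloring: color 1: [6, 8, 9, 12, 13]; color 2: [4, 7, 10, 11, 15]; color 3: [2, 3, 5, 14].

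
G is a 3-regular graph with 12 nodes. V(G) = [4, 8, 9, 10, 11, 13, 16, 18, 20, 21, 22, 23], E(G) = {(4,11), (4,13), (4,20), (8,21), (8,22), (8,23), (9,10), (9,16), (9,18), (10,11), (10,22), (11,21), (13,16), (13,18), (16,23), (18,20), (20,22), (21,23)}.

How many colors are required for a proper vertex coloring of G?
χ(G) = 3

Clique number ω(G) = 3 (lower bound: χ ≥ ω).
The clique on [8, 21, 23] has size 3, forcing χ ≥ 3, and the coloring below uses 3 colors, so χ(G) = 3.
A valid 3-coloring: color 1: [4, 8, 10, 16, 18]; color 2: [9, 11, 13, 22, 23]; color 3: [20, 21].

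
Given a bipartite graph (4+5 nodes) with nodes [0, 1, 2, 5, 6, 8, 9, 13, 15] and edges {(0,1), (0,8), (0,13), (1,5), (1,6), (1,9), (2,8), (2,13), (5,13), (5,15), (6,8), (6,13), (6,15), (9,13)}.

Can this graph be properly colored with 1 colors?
Edge (0,8) forces its endpoints to differ, so 1 color is not enough.

No, G is not 1-colorable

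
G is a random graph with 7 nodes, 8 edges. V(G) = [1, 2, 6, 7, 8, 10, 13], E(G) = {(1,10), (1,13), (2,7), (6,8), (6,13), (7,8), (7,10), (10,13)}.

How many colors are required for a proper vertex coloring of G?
χ(G) = 3

Clique number ω(G) = 3 (lower bound: χ ≥ ω).
The clique on [1, 10, 13] has size 3, forcing χ ≥ 3, and the coloring below uses 3 colors, so χ(G) = 3.
A valid 3-coloring: color 1: [7, 13]; color 2: [2, 8, 10]; color 3: [1, 6].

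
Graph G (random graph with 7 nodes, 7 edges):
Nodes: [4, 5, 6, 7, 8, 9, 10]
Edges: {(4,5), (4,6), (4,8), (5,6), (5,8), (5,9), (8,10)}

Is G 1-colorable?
The clique on vertices [4, 5, 8] has size 3 > 1, so it alone needs 3 colors.

No, G is not 1-colorable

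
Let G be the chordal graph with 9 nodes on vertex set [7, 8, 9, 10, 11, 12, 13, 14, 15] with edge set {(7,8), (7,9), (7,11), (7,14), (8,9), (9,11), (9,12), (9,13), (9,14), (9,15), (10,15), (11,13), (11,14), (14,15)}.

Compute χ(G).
χ(G) = 4

Clique number ω(G) = 4 (lower bound: χ ≥ ω).
The clique on [7, 9, 11, 14] has size 4, forcing χ ≥ 4, and the coloring below uses 4 colors, so χ(G) = 4.
A valid 4-coloring: color 1: [9, 10]; color 2: [7, 12, 13, 15]; color 3: [8, 14]; color 4: [11].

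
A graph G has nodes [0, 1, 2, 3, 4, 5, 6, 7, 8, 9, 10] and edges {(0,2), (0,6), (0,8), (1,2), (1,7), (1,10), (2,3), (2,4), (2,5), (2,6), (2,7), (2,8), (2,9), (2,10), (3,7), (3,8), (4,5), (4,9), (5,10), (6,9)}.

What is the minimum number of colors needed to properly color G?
Clique number ω(G) = 3 (lower bound: χ ≥ ω).
The clique on [0, 2, 8] has size 3, forcing χ ≥ 3, and the coloring below uses 3 colors, so χ(G) = 3.
A valid 3-coloring: color 1: [2]; color 2: [4, 6, 7, 8, 10]; color 3: [0, 1, 3, 5, 9].

χ(G) = 3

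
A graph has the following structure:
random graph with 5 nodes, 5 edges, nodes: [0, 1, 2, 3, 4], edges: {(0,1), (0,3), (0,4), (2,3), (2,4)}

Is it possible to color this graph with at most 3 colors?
A valid 3-coloring: color 1: [0, 2]; color 2: [1, 3, 4].
(χ(G) = 2 ≤ 3.)

Yes, G is 3-colorable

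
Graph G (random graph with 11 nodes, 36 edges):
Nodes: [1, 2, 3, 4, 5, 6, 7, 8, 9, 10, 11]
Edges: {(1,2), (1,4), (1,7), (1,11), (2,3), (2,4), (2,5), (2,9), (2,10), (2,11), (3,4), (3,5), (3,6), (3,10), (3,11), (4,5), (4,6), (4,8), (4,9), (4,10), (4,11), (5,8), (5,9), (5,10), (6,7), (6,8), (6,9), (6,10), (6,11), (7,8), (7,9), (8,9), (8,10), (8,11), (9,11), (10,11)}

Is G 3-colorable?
The clique on vertices [4, 6, 8, 9, 11] has size 5 > 3, so it alone needs 5 colors.

No, G is not 3-colorable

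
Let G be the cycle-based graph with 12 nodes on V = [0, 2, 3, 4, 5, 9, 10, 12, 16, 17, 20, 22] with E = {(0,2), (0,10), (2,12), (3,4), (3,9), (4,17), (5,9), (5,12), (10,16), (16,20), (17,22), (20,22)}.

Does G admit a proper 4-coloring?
Yes, G is 4-colorable

A valid 4-coloring: color 1: [2, 3, 5, 10, 17, 20]; color 2: [0, 4, 9, 12, 16, 22].
(χ(G) = 2 ≤ 4.)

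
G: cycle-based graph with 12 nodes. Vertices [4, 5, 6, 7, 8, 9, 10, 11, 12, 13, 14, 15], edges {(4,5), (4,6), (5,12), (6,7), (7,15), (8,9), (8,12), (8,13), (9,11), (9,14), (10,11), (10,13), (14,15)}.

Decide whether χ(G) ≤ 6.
A valid 6-coloring: color 1: [4, 9, 10, 12, 15]; color 2: [5, 6, 8, 11, 14]; color 3: [7, 13].
(χ(G) = 3 ≤ 6.)

Yes, G is 6-colorable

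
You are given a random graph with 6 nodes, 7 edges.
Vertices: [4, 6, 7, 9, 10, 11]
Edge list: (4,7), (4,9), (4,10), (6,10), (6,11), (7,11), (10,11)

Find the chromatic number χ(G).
Clique number ω(G) = 3 (lower bound: χ ≥ ω).
The clique on [6, 10, 11] has size 3, forcing χ ≥ 3, and the coloring below uses 3 colors, so χ(G) = 3.
A valid 3-coloring: color 1: [4, 11]; color 2: [7, 9, 10]; color 3: [6].

χ(G) = 3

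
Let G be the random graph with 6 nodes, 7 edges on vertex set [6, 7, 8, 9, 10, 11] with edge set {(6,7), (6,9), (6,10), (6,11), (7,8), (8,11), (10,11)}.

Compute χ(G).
Clique number ω(G) = 3 (lower bound: χ ≥ ω).
The clique on [6, 10, 11] has size 3, forcing χ ≥ 3, and the coloring below uses 3 colors, so χ(G) = 3.
A valid 3-coloring: color 1: [6, 8]; color 2: [7, 9, 11]; color 3: [10].

χ(G) = 3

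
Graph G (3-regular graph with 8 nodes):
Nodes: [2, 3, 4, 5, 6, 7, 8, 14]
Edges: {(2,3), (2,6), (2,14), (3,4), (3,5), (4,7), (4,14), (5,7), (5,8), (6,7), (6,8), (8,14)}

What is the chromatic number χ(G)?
χ(G) = 3

Clique number ω(G) = 2 (lower bound: χ ≥ ω).
Odd cycle [5, 3, 2, 6, 8] needs 3 colors (χ ≥ 3).
The coloring below uses 3 colors, so χ(G) = 3.
A valid 3-coloring: color 1: [4, 5, 6]; color 2: [2, 7, 8]; color 3: [3, 14].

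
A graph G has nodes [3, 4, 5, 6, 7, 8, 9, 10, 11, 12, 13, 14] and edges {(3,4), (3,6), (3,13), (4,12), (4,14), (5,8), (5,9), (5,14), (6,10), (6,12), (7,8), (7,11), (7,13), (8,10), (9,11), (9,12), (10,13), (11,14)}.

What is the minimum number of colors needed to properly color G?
Clique number ω(G) = 2 (lower bound: χ ≥ ω).
Odd cycle [13, 3, 4, 14, 5, 8, 10] needs 3 colors (χ ≥ 3).
The coloring below uses 3 colors, so χ(G) = 3.
A valid 3-coloring: color 1: [3, 8, 11, 12]; color 2: [7, 9, 10, 14]; color 3: [4, 5, 6, 13].

χ(G) = 3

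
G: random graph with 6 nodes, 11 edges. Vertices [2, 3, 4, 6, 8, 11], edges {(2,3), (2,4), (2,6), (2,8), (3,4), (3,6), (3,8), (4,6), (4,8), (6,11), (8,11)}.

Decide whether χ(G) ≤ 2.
No, G is not 2-colorable

The clique on vertices [2, 3, 4, 8] has size 4 > 2, so it alone needs 4 colors.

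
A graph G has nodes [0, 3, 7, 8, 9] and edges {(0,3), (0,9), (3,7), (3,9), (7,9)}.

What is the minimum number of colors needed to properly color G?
Clique number ω(G) = 3 (lower bound: χ ≥ ω).
The clique on [0, 3, 9] has size 3, forcing χ ≥ 3, and the coloring below uses 3 colors, so χ(G) = 3.
A valid 3-coloring: color 1: [8, 9]; color 2: [3]; color 3: [0, 7].

χ(G) = 3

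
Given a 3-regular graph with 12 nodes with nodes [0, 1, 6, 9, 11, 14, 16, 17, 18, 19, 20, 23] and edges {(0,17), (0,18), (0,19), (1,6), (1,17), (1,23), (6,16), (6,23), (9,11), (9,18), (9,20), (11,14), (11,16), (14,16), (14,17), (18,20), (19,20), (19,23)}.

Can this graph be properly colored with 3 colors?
Yes, G is 3-colorable

A valid 3-coloring: color 1: [0, 1, 11, 20]; color 2: [9, 16, 17, 23]; color 3: [6, 14, 18, 19].
(χ(G) = 3 ≤ 3.)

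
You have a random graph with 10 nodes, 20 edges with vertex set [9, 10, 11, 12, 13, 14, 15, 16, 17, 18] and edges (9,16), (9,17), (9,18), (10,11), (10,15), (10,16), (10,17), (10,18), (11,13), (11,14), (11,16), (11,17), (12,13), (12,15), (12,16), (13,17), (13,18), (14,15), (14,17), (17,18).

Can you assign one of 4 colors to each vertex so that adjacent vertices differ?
A valid 4-coloring: color 1: [15, 16, 17]; color 2: [11, 12, 18]; color 3: [9, 10, 13, 14].
(χ(G) = 3 ≤ 4.)

Yes, G is 4-colorable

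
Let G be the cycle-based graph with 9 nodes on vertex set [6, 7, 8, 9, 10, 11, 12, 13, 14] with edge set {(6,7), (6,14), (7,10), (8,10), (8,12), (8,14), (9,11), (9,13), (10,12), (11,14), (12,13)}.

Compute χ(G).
χ(G) = 3

Clique number ω(G) = 3 (lower bound: χ ≥ ω).
The clique on [8, 10, 12] has size 3, forcing χ ≥ 3, and the coloring below uses 3 colors, so χ(G) = 3.
A valid 3-coloring: color 1: [10, 13, 14]; color 2: [7, 8, 9]; color 3: [6, 11, 12].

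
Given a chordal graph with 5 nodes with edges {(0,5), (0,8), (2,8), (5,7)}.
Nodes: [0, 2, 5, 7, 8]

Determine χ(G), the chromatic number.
Clique number ω(G) = 2 (lower bound: χ ≥ ω).
The graph is bipartite (no odd cycle), so 2 colors suffice: χ(G) = 2.
A valid 2-coloring: color 1: [0, 2, 7]; color 2: [5, 8].

χ(G) = 2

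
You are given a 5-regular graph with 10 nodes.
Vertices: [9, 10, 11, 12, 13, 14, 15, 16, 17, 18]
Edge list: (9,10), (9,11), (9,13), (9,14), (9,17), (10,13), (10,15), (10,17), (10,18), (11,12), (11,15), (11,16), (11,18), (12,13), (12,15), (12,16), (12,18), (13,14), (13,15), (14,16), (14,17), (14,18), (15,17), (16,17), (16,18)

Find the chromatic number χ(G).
Clique number ω(G) = 4 (lower bound: χ ≥ ω).
The clique on [11, 12, 16, 18] has size 4, forcing χ ≥ 4, and the coloring below uses 4 colors, so χ(G) = 4.
A valid 4-coloring: color 1: [13, 17, 18]; color 2: [10, 12, 14]; color 3: [9, 15, 16]; color 4: [11].

χ(G) = 4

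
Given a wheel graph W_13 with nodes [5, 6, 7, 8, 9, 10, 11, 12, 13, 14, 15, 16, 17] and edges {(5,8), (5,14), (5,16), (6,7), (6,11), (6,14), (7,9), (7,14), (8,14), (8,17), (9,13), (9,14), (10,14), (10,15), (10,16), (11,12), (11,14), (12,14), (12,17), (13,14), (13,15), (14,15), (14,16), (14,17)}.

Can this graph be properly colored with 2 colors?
No, G is not 2-colorable

The clique on vertices [5, 8, 14] has size 3 > 2, so it alone needs 3 colors.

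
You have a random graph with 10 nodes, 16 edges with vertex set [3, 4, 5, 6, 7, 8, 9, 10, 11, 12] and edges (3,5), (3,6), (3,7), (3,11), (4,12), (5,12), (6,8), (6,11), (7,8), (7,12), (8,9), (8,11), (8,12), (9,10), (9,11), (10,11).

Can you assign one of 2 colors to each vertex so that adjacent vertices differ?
No, G is not 2-colorable

The clique on vertices [3, 6, 11] has size 3 > 2, so it alone needs 3 colors.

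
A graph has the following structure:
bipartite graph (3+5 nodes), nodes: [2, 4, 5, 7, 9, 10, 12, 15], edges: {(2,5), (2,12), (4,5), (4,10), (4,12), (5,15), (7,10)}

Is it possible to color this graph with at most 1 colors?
Edge (2,12) forces its endpoints to differ, so 1 color is not enough.

No, G is not 1-colorable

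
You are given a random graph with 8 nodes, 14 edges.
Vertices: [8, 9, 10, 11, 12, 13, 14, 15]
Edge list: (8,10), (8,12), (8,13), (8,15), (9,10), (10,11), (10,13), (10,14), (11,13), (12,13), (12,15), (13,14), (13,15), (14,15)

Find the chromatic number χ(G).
χ(G) = 4

Clique number ω(G) = 4 (lower bound: χ ≥ ω).
The clique on [8, 12, 13, 15] has size 4, forcing χ ≥ 4, and the coloring below uses 4 colors, so χ(G) = 4.
A valid 4-coloring: color 1: [9, 13]; color 2: [10, 15]; color 3: [8, 11, 14]; color 4: [12].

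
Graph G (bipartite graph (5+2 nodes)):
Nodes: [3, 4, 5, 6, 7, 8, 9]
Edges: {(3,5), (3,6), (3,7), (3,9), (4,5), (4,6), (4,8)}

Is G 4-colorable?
A valid 4-coloring: color 1: [3, 4]; color 2: [5, 6, 7, 8, 9].
(χ(G) = 2 ≤ 4.)

Yes, G is 4-colorable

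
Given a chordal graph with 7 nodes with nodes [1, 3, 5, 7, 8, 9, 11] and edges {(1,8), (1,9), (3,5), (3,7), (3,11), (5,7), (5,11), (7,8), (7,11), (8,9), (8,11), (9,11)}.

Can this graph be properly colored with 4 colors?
A valid 4-coloring: color 1: [1, 11]; color 2: [7, 9]; color 3: [5, 8]; color 4: [3].
(χ(G) = 4 ≤ 4.)

Yes, G is 4-colorable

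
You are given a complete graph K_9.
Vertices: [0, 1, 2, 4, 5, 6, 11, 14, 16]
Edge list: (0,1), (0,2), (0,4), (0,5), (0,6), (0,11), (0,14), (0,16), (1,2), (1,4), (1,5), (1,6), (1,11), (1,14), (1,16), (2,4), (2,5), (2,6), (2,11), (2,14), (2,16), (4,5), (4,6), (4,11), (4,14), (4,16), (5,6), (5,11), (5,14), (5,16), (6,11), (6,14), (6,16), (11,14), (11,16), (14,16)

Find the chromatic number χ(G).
χ(G) = 9

Clique number ω(G) = 9 (lower bound: χ ≥ ω).
The clique on [0, 1, 2, 4, 5, 6, 11, 14, 16] has size 9, forcing χ ≥ 9, and the coloring below uses 9 colors, so χ(G) = 9.
A valid 9-coloring: color 1: [11]; color 2: [4]; color 3: [16]; color 4: [14]; color 5: [5]; color 6: [6]; color 7: [2]; color 8: [0]; color 9: [1].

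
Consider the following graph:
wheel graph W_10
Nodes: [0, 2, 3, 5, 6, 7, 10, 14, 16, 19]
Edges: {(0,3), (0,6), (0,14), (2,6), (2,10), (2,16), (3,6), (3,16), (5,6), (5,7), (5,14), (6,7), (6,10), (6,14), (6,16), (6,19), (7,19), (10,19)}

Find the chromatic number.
χ(G) = 4

Clique number ω(G) = 3 (lower bound: χ ≥ ω).
Odd cycle [16, 3, 0, 14, 5, 7, 19, 10, 2] needs 3 colors (χ ≥ 3).
Vertex 6 is adjacent to every vertex of [0, 2, 3, 5, 7, 10, 14, 16, 19], which already need 3 colors among themselves, so 6 needs a new color (χ ≥ 4).
The coloring below uses 4 colors, so χ(G) = 4.
A valid 4-coloring: color 1: [6]; color 2: [0, 5, 10, 16]; color 3: [2, 3, 7, 14]; color 4: [19].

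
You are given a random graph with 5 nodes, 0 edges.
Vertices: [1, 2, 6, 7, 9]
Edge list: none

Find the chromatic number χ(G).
χ(G) = 1

Clique number ω(G) = 1 (lower bound: χ ≥ ω).
The graph has no edges, so one color suffices: χ(G) = 1.
A valid 1-coloring: color 1: [1, 2, 6, 7, 9].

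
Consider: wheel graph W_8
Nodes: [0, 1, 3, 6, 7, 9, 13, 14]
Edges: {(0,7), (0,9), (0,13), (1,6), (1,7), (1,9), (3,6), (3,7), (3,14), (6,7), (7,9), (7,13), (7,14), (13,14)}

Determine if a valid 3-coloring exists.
No, G is not 3-colorable

Odd cycle [0, 9, 1, 6, 3, 14, 13] needs 3 colors (χ ≥ 3).
Vertex 7 is adjacent to every vertex of [0, 1, 3, 6, 9, 13, 14], which already need 3 colors among themselves, so 7 needs a new color (χ ≥ 4).
Hence χ(G) ≥ 4 > 3, so no proper 3-coloring exists.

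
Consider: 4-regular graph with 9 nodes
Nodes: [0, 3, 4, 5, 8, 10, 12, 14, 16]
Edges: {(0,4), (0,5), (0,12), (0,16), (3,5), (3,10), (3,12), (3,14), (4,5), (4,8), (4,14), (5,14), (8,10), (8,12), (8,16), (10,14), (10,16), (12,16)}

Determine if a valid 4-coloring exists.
A valid 4-coloring: color 1: [3, 4, 16]; color 2: [5, 10, 12]; color 3: [0, 8, 14].
(χ(G) = 3 ≤ 4.)

Yes, G is 4-colorable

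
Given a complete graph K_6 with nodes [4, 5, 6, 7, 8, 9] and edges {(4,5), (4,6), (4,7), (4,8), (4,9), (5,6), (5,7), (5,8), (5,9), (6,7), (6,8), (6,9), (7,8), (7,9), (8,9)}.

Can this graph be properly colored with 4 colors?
The clique on vertices [4, 5, 6, 7, 8, 9] has size 6 > 4, so it alone needs 6 colors.

No, G is not 4-colorable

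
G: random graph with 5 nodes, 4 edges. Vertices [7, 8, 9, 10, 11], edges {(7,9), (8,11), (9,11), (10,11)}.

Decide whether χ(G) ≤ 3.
A valid 3-coloring: color 1: [7, 11]; color 2: [8, 9, 10].
(χ(G) = 2 ≤ 3.)

Yes, G is 3-colorable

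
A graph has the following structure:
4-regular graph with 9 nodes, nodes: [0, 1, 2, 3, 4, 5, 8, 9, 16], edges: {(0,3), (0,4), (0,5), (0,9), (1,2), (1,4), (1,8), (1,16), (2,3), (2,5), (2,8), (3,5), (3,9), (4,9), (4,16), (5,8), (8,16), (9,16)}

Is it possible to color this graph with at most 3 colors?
A valid 3-coloring: color 1: [1, 5, 9]; color 2: [3, 4, 8]; color 3: [0, 2, 16].
(χ(G) = 3 ≤ 3.)

Yes, G is 3-colorable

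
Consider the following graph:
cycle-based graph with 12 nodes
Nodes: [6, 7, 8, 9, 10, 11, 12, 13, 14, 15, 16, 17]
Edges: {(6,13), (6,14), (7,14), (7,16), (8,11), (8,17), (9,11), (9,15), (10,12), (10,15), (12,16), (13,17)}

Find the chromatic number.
χ(G) = 2

Clique number ω(G) = 2 (lower bound: χ ≥ ω).
The graph is bipartite (no odd cycle), so 2 colors suffice: χ(G) = 2.
A valid 2-coloring: color 1: [6, 7, 11, 12, 15, 17]; color 2: [8, 9, 10, 13, 14, 16].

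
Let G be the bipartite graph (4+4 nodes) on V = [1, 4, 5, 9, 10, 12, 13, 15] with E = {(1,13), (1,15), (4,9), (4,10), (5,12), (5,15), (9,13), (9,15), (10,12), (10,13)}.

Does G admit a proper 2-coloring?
A valid 2-coloring: color 1: [1, 5, 9, 10]; color 2: [4, 12, 13, 15].
(χ(G) = 2 ≤ 2.)

Yes, G is 2-colorable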